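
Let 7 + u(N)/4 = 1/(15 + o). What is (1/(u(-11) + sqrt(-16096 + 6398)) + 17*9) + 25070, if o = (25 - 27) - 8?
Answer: 3290920139/130473 - 25*I*sqrt(9698)/260946 ≈ 25223.0 - 0.0094347*I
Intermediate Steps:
o = -10 (o = -2 - 8 = -10)
u(N) = -136/5 (u(N) = -28 + 4/(15 - 10) = -28 + 4/5 = -136/5)
(1/(u(-11) + sqrt(-16096 + 6398)) + 17*9) + 25070 = (1/(-136/5 + sqrt(-16096 + 6398)) + 17*9) + 25070 = (1/(-136/5 + sqrt(-9698)) + 153) + 25070 = (1/(-136/5 + I*sqrt(9698)) + 153) + 25070 = (153 + 1/(-136/5 + I*sqrt(9698))) + 25070 = 25223 + 1/(-136/5 + I*sqrt(9698))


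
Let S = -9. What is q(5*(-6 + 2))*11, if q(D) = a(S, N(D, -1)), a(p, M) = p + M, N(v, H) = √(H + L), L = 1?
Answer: -99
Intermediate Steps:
N(v, H) = √(1 + H) (N(v, H) = √(H + 1) = √(1 + H))
a(p, M) = M + p
q(D) = -9 (q(D) = √(1 - 1) - 9 = √0 - 9 = 0 - 9 = -9)
q(5*(-6 + 2))*11 = -9*11 = -99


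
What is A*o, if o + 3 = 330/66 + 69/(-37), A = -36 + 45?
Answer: 45/37 ≈ 1.2162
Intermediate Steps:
A = 9
o = 5/37 (o = -3 + (330/66 + 69/(-37)) = -3 + (330*(1/66) + 69*(-1/37)) = -3 + (5 - 69/37) = -3 + 116/37 = 5/37 ≈ 0.13514)
A*o = 9*(5/37) = 45/37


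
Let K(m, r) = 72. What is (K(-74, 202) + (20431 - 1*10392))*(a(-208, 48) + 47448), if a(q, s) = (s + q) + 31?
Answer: 478442409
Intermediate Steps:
a(q, s) = 31 + q + s (a(q, s) = (q + s) + 31 = 31 + q + s)
(K(-74, 202) + (20431 - 1*10392))*(a(-208, 48) + 47448) = (72 + (20431 - 1*10392))*((31 - 208 + 48) + 47448) = (72 + (20431 - 10392))*(-129 + 47448) = (72 + 10039)*47319 = 10111*47319 = 478442409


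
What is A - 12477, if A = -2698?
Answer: -15175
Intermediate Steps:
A - 12477 = -2698 - 12477 = -15175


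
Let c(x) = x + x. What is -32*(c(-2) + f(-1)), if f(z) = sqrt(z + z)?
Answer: 128 - 32*I*sqrt(2) ≈ 128.0 - 45.255*I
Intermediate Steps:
f(z) = sqrt(2)*sqrt(z) (f(z) = sqrt(2*z) = sqrt(2)*sqrt(z))
c(x) = 2*x
-32*(c(-2) + f(-1)) = -32*(2*(-2) + sqrt(2)*sqrt(-1)) = -32*(-4 + sqrt(2)*I) = -32*(-4 + I*sqrt(2)) = 128 - 32*I*sqrt(2)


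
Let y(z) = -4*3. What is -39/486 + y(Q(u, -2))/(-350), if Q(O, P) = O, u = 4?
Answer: -1303/28350 ≈ -0.045961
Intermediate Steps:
y(z) = -12
-39/486 + y(Q(u, -2))/(-350) = -39/486 - 12/(-350) = -39*1/486 - 12*(-1/350) = -13/162 + 6/175 = -1303/28350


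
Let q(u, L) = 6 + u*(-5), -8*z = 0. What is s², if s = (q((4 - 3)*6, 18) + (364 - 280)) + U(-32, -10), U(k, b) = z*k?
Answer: 3600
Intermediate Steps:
z = 0 (z = -⅛*0 = 0)
U(k, b) = 0 (U(k, b) = 0*k = 0)
q(u, L) = 6 - 5*u
s = 60 (s = ((6 - 5*(4 - 3)*6) + (364 - 280)) + 0 = ((6 - 5*6) + 84) + 0 = ((6 - 30) + 84) + 0 = (-24 + 84) + 0 = 60 + 0 = 60)
s² = 60² = 3600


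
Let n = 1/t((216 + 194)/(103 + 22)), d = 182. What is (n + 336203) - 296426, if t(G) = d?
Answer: 7239415/182 ≈ 39777.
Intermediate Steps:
t(G) = 182
n = 1/182 ≈ 0.0054945
(n + 336203) - 296426 = (1/182 + 336203) - 296426 = 61188947/182 - 296426 = 7239415/182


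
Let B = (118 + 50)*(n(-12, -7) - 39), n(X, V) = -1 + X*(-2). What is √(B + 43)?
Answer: 23*I*√5 ≈ 51.43*I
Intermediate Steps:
n(X, V) = -1 - 2*X
B = -2688 (B = (118 + 50)*((-1 - 2*(-12)) - 39) = 168*((-1 + 24) - 39) = 168*(23 - 39) = 168*(-16) = -2688)
√(B + 43) = √(-2688 + 43) = √(-2645) = 23*I*√5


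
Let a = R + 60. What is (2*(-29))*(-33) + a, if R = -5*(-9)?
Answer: 2019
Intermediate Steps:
R = 45
a = 105 (a = 45 + 60 = 105)
(2*(-29))*(-33) + a = (2*(-29))*(-33) + 105 = -58*(-33) + 105 = 1914 + 105 = 2019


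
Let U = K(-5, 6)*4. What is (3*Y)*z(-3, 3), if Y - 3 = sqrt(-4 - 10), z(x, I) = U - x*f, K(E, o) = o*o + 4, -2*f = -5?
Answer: 3015/2 + 1005*I*sqrt(14)/2 ≈ 1507.5 + 1880.2*I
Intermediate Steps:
f = 5/2 (f = -1/2*(-5) = 5/2 ≈ 2.5000)
K(E, o) = 4 + o**2 (K(E, o) = o**2 + 4 = 4 + o**2)
U = 160 (U = (4 + 6**2)*4 = (4 + 36)*4 = 40*4 = 160)
z(x, I) = 160 - 5*x/2 (z(x, I) = 160 - x*5/2 = 160 - 5*x/2)
Y = 3 + I*sqrt(14) (Y = 3 + sqrt(-4 - 10) = 3 + sqrt(-14) = 3 + I*sqrt(14) ≈ 3.0 + 3.7417*I)
(3*Y)*z(-3, 3) = (3*(3 + I*sqrt(14)))*(160 - 5/2*(-3)) = (9 + 3*I*sqrt(14))*(160 + 15/2) = (9 + 3*I*sqrt(14))*(335/2) = 3015/2 + 1005*I*sqrt(14)/2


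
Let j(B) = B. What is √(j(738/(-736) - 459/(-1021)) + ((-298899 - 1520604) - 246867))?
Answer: I*√18232043281451151/93932 ≈ 1437.5*I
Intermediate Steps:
√(j(738/(-736) - 459/(-1021)) + ((-298899 - 1520604) - 246867)) = √((738/(-736) - 459/(-1021)) + ((-298899 - 1520604) - 246867)) = √((738*(-1/736) - 459*(-1/1021)) + (-1819503 - 246867)) = √((-369/368 + 459/1021) - 2066370) = √(-207837/375728 - 2066370) = √(-776393275197/375728) = I*√18232043281451151/93932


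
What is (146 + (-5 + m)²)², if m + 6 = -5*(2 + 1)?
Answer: 675684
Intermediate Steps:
m = -21 (m = -6 - 5*(2 + 1) = -6 - 5*3 = -6 - 15 = -21)
(146 + (-5 + m)²)² = (146 + (-5 - 21)²)² = (146 + (-26)²)² = (146 + 676)² = 822² = 675684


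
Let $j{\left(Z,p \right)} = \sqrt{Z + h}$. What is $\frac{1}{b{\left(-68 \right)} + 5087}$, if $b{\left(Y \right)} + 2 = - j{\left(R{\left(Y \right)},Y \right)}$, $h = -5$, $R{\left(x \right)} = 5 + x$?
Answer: $\frac{5085}{25857293} + \frac{2 i \sqrt{17}}{25857293} \approx 0.00019666 + 3.1891 \cdot 10^{-7} i$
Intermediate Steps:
$j{\left(Z,p \right)} = \sqrt{-5 + Z}$ ($j{\left(Z,p \right)} = \sqrt{Z - 5} = \sqrt{-5 + Z}$)
$b{\left(Y \right)} = -2 - \sqrt{Y}$ ($b{\left(Y \right)} = -2 - \sqrt{-5 + \left(5 + Y\right)} = -2 - \sqrt{Y}$)
$\frac{1}{b{\left(-68 \right)} + 5087} = \frac{1}{\left(-2 - \sqrt{-68}\right) + 5087} = \frac{1}{\left(-2 - 2 i \sqrt{17}\right) + 5087} = \frac{1}{5085 - 2 i \sqrt{17}}$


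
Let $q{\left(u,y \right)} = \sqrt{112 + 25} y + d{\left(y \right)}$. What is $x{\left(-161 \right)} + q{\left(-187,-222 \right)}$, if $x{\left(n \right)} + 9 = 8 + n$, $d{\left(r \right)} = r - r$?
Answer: $-162 - 222 \sqrt{137} \approx -2760.4$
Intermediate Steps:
$d{\left(r \right)} = 0$
$q{\left(u,y \right)} = y \sqrt{137}$ ($q{\left(u,y \right)} = \sqrt{112 + 25} y + 0 = \sqrt{137} y + 0 = y \sqrt{137} + 0 = y \sqrt{137}$)
$x{\left(n \right)} = -1 + n$ ($x{\left(n \right)} = -9 + \left(8 + n\right) = -1 + n$)
$x{\left(-161 \right)} + q{\left(-187,-222 \right)} = \left(-1 - 161\right) - 222 \sqrt{137} = -162 - 222 \sqrt{137}$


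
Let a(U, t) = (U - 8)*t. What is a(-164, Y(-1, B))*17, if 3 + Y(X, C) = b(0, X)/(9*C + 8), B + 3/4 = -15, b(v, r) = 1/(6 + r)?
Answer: 23476796/2675 ≈ 8776.4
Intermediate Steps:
B = -63/4 (B = -¾ - 15 = -63/4 ≈ -15.750)
Y(X, C) = -3 + 1/((6 + X)*(8 + 9*C)) (Y(X, C) = -3 + 1/((6 + X)*(9*C + 8)) = -3 + 1/((6 + X)*(8 + 9*C)))
a(U, t) = t*(-8 + U) (a(U, t) = (-8 + U)*t = t*(-8 + U))
a(-164, Y(-1, B))*17 = (((1 - 3*(6 - 1)*(8 + 9*(-63/4)))/((6 - 1)*(8 + 9*(-63/4))))*(-8 - 164))*17 = (((1 - 3*5*(8 - 567/4))/(5*(8 - 567/4)))*(-172))*17 = (((1 - 3*5*(-535/4))/(5*(-535/4)))*(-172))*17 = (((⅕)*(-4/535)*(1 + 8025/4))*(-172))*17 = (((⅕)*(-4/535)*(8029/4))*(-172))*17 = -8029/2675*(-172)*17 = (1380988/2675)*17 = 23476796/2675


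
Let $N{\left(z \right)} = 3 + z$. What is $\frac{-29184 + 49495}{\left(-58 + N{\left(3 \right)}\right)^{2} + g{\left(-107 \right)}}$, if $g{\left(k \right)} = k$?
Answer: $\frac{20311}{2597} \approx 7.8209$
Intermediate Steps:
$\frac{-29184 + 49495}{\left(-58 + N{\left(3 \right)}\right)^{2} + g{\left(-107 \right)}} = \frac{-29184 + 49495}{\left(-58 + \left(3 + 3\right)\right)^{2} - 107} = \frac{20311}{\left(-58 + 6\right)^{2} - 107} = \frac{20311}{\left(-52\right)^{2} - 107} = \frac{20311}{2704 - 107} = \frac{20311}{2597}$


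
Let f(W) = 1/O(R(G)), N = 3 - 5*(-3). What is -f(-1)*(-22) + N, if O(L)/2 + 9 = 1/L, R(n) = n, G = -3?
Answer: 471/28 ≈ 16.821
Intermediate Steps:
O(L) = -18 + 2/L
N = 18 (N = 3 + 15 = 18)
f(W) = -3/56 (f(W) = 1/(-18 + 2/(-3)) = 1/(-18 + 2*(-1/3)) = 1/(-18 - 2/3) = 1/(-56/3) = -3/56)
-f(-1)*(-22) + N = -1*(-3/56)*(-22) + 18 = (3/56)*(-22) + 18 = -33/28 + 18 = 471/28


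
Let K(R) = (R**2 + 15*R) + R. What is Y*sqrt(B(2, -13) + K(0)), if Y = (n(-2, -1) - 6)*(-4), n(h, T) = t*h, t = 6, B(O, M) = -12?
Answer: 144*I*sqrt(3) ≈ 249.42*I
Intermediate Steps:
K(R) = R**2 + 16*R
n(h, T) = 6*h
Y = 72 (Y = (6*(-2) - 6)*(-4) = (-12 - 6)*(-4) = -18*(-4) = 72)
Y*sqrt(B(2, -13) + K(0)) = 72*sqrt(-12 + 0*(16 + 0)) = 72*sqrt(-12 + 0*16) = 72*sqrt(-12 + 0) = 72*sqrt(-12) = 72*(2*I*sqrt(3)) = 144*I*sqrt(3)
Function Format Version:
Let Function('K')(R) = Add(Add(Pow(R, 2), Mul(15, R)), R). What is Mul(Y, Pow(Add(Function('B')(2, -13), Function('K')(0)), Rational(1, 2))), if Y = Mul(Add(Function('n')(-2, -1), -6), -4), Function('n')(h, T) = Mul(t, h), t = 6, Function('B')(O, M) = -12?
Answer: Mul(144, I, Pow(3, Rational(1, 2))) ≈ Mul(249.42, I)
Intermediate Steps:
Function('K')(R) = Add(Pow(R, 2), Mul(16, R))
Function('n')(h, T) = Mul(6, h)
Y = 72 (Y = Mul(Add(Mul(6, -2), -6), -4) = Mul(Add(-12, -6), -4) = Mul(-18, -4) = 72)
Mul(Y, Pow(Add(Function('B')(2, -13), Function('K')(0)), Rational(1, 2))) = Mul(72, Pow(Add(-12, Mul(0, Add(16, 0))), Rational(1, 2))) = Mul(72, Pow(Add(-12, Mul(0, 16)), Rational(1, 2))) = Mul(72, Pow(Add(-12, 0), Rational(1, 2))) = Mul(72, Pow(-12, Rational(1, 2))) = Mul(72, Mul(2, I, Pow(3, Rational(1, 2)))) = Mul(144, I, Pow(3, Rational(1, 2)))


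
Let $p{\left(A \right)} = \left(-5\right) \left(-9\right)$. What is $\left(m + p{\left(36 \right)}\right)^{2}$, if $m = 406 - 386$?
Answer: $4225$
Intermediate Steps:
$p{\left(A \right)} = 45$
$m = 20$
$\left(m + p{\left(36 \right)}\right)^{2} = \left(20 + 45\right)^{2} = 65^{2} = 4225$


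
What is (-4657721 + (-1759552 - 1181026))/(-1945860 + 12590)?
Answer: 7598299/1933270 ≈ 3.9303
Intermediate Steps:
(-4657721 + (-1759552 - 1181026))/(-1945860 + 12590) = (-4657721 - 2940578)/(-1933270) = -7598299*(-1/1933270) = 7598299/1933270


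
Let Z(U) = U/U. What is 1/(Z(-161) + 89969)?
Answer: 1/89970 ≈ 1.1115e-5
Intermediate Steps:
Z(U) = 1
1/(Z(-161) + 89969) = 1/(1 + 89969) = 1/89970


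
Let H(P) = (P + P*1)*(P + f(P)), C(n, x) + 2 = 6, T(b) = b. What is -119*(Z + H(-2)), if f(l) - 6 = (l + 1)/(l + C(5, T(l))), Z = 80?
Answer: -7854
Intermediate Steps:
C(n, x) = 4 (C(n, x) = -2 + 6 = 4)
f(l) = 6 + (1 + l)/(4 + l) (f(l) = 6 + (l + 1)/(l + 4) = 6 + (1 + l)/(4 + l))
H(P) = 2*P*(P + (25 + 7*P)/(4 + P)) (H(P) = (P + P*1)*(P + (25 + 7*P)/(4 + P)) = (P + P)*(P + (25 + 7*P)/(4 + P)) = (2*P)*(P + (25 + 7*P)/(4 + P)) = 2*P*(P + (25 + 7*P)/(4 + P)))
-119*(Z + H(-2)) = -119*(80 + 2*(-2)*(25 + (-2)² + 11*(-2))/(4 - 2)) = -119*(80 + 2*(-2)*(25 + 4 - 22)/2) = -119*(80 + 2*(-2)*(½)*7) = -119*(80 - 14) = -119*66 = -7854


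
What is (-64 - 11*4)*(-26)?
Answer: 2808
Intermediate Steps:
(-64 - 11*4)*(-26) = (-64 - 44)*(-26) = -108*(-26) = 2808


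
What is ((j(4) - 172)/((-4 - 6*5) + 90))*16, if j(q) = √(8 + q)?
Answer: -344/7 + 4*√3/7 ≈ -48.153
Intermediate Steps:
((j(4) - 172)/((-4 - 6*5) + 90))*16 = ((√(8 + 4) - 172)/((-4 - 6*5) + 90))*16 = ((√12 - 172)/((-4 - 30) + 90))*16 = ((2*√3 - 172)/(-34 + 90))*16 = ((-172 + 2*√3)/56)*16 = ((-172 + 2*√3)*(1/56))*16 = (-43/14 + √3/28)*16 = -344/7 + 4*√3/7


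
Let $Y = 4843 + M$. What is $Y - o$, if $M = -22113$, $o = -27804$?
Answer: $10534$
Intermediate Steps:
$Y = -17270$ ($Y = 4843 - 22113 = -17270$)
$Y - o = -17270 - -27804 = -17270 + 27804 = 10534$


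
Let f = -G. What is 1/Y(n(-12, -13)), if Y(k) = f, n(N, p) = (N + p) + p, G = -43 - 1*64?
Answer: 1/107 ≈ 0.0093458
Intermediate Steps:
G = -107 (G = -43 - 64 = -107)
n(N, p) = N + 2*p
f = 107 (f = -1*(-107) = 107)
Y(k) = 107
1/Y(n(-12, -13)) = 1/107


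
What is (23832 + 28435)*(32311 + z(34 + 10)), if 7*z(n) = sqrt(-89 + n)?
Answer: 1688799037 + 156801*I*sqrt(5)/7 ≈ 1.6888e+9 + 50088.0*I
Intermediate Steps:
z(n) = sqrt(-89 + n)/7
(23832 + 28435)*(32311 + z(34 + 10)) = (23832 + 28435)*(32311 + sqrt(-89 + (34 + 10))/7) = 52267*(32311 + sqrt(-89 + 44)/7) = 52267*(32311 + sqrt(-45)/7) = 52267*(32311 + (3*I*sqrt(5))/7) = 52267*(32311 + 3*I*sqrt(5)/7) = 1688799037 + 156801*I*sqrt(5)/7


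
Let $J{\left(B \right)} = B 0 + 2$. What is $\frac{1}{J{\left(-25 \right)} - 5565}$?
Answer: $- \frac{1}{5563} \approx -0.00017976$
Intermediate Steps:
$J{\left(B \right)} = 2$ ($J{\left(B \right)} = 0 + 2 = 2$)
$\frac{1}{J{\left(-25 \right)} - 5565} = \frac{1}{2 - 5565} = \frac{1}{-5563} = - \frac{1}{5563}$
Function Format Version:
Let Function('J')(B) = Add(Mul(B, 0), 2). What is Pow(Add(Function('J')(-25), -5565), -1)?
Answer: Rational(-1, 5563) ≈ -0.00017976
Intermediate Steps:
Function('J')(B) = 2 (Function('J')(B) = Add(0, 2) = 2)
Pow(Add(Function('J')(-25), -5565), -1) = Pow(Add(2, -5565), -1) = Pow(-5563, -1) = Rational(-1, 5563)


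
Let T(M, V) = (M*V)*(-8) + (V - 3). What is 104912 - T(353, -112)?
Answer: -211261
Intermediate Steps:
T(M, V) = -3 + V - 8*M*V (T(M, V) = -8*M*V + (-3 + V) = -3 + V - 8*M*V)
104912 - T(353, -112) = 104912 - (-3 - 112 - 8*353*(-112)) = 104912 - (-3 - 112 + 316288) = 104912 - 1*316173 = 104912 - 316173 = -211261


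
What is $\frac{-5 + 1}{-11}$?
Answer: $\frac{4}{11} \approx 0.36364$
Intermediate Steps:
$\frac{-5 + 1}{-11} = \left(-4\right) \left(- \frac{1}{11}\right) = \frac{4}{11}$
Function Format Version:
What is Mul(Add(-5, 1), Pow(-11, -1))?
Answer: Rational(4, 11) ≈ 0.36364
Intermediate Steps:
Mul(Add(-5, 1), Pow(-11, -1)) = Mul(-4, Rational(-1, 11)) = Rational(4, 11)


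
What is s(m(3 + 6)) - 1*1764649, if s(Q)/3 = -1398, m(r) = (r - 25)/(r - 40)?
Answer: -1768843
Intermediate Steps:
m(r) = (-25 + r)/(-40 + r)
s(Q) = -4194 (s(Q) = 3*(-1398) = -4194)
s(m(3 + 6)) - 1*1764649 = -4194 - 1*1764649 = -4194 - 1764649 = -1768843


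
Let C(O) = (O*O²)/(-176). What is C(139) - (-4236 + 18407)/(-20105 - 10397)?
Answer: -40957128321/2684176 ≈ -15259.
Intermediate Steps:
C(O) = -O³/176 (C(O) = O³*(-1/176) = -O³/176)
C(139) - (-4236 + 18407)/(-20105 - 10397) = -1/176*139³ - (-4236 + 18407)/(-20105 - 10397) = -1/176*2685619 - 14171/(-30502) = -2685619/176 - 14171*(-1)/30502 = -2685619/176 - 1*(-14171/30502) = -2685619/176 + 14171/30502 = -40957128321/2684176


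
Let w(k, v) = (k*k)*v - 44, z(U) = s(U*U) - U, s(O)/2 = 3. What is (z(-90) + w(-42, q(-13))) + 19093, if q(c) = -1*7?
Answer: 6797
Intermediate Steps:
s(O) = 6 (s(O) = 2*3 = 6)
q(c) = -7
z(U) = 6 - U
w(k, v) = -44 + v*k² (w(k, v) = k²*v - 44 = v*k² - 44 = -44 + v*k²)
(z(-90) + w(-42, q(-13))) + 19093 = ((6 - 1*(-90)) + (-44 - 7*(-42)²)) + 19093 = ((6 + 90) + (-44 - 7*1764)) + 19093 = (96 + (-44 - 12348)) + 19093 = (96 - 12392) + 19093 = -12296 + 19093 = 6797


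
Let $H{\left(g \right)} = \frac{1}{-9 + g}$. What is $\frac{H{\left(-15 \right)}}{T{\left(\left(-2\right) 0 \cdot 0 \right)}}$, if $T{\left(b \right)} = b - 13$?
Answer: $\frac{1}{312} \approx 0.0032051$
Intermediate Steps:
$T{\left(b \right)} = -13 + b$
$\frac{H{\left(-15 \right)}}{T{\left(\left(-2\right) 0 \cdot 0 \right)}} = \frac{1}{\left(-9 - 15\right) \left(-13 + \left(-2\right) 0 \cdot 0\right)} = \frac{1}{\left(-24\right) \left(-13 + 0 \cdot 0\right)} = - \frac{1}{24 \left(-13 + 0\right)} = - \frac{1}{24 \left(-13\right)} = \left(- \frac{1}{24}\right) \left(- \frac{1}{13}\right) = \frac{1}{312}$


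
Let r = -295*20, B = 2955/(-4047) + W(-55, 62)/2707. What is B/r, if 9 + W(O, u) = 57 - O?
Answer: 631862/5386320925 ≈ 0.00011731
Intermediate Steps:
W(O, u) = 48 - O (W(O, u) = -9 + (57 - O) = 48 - O)
B = -2527448/3651743 (B = 2955/(-4047) + (48 - 1*(-55))/2707 = 2955*(-1/4047) + (48 + 55)*(1/2707) = -985/1349 + 103*(1/2707) = -985/1349 + 103/2707 = -2527448/3651743 ≈ -0.69212)
r = -5900 (r = -59*100 = -5900)
B/r = -2527448/3651743/(-5900) = -2527448/3651743*(-1/5900) = 631862/5386320925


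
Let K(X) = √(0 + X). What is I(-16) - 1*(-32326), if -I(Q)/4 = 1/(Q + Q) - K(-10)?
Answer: 258609/8 + 4*I*√10 ≈ 32326.0 + 12.649*I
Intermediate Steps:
K(X) = √X
I(Q) = -2/Q + 4*I*√10 (I(Q) = -4*(1/(Q + Q) - √(-10)) = -4*(1/(2*Q) - I*√10) = -2/Q + 4*I*√10)
I(-16) - 1*(-32326) = (-2/(-16) + 4*I*√10) - 1*(-32326) = (-2*(-1/16) + 4*I*√10) + 32326 = (⅛ + 4*I*√10) + 32326 = 258609/8 + 4*I*√10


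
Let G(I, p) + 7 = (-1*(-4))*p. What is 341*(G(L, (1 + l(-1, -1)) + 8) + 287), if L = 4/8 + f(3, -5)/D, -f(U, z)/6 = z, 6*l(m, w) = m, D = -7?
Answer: 322586/3 ≈ 1.0753e+5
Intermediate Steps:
l(m, w) = m/6
f(U, z) = -6*z
L = -53/14 (L = 4/8 - 6*(-5)/(-7) = 4*(⅛) + 30*(-⅐) = ½ - 30/7 = -53/14 ≈ -3.7857)
G(I, p) = -7 + 4*p (G(I, p) = -7 + (-1*(-4))*p = -7 + 4*p)
341*(G(L, (1 + l(-1, -1)) + 8) + 287) = 341*((-7 + 4*((1 + (⅙)*(-1)) + 8)) + 287) = 341*((-7 + 4*((1 - ⅙) + 8)) + 287) = 341*((-7 + 4*(⅚ + 8)) + 287) = 341*((-7 + 4*(53/6)) + 287) = 341*((-7 + 106/3) + 287) = 341*(85/3 + 287) = 341*(946/3) = 322586/3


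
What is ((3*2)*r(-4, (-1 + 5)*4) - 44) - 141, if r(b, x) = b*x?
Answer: -569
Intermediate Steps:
((3*2)*r(-4, (-1 + 5)*4) - 44) - 141 = ((3*2)*(-4*(-1 + 5)*4) - 44) - 141 = (6*(-16*4) - 44) - 141 = (6*(-4*16) - 44) - 141 = (6*(-64) - 44) - 141 = (-384 - 44) - 141 = -428 - 141 = -569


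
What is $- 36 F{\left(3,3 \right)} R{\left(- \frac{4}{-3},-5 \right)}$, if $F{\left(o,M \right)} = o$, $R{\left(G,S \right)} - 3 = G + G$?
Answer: $-612$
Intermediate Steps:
$R{\left(G,S \right)} = 3 + 2 G$ ($R{\left(G,S \right)} = 3 + \left(G + G\right) = 3 + 2 G$)
$- 36 F{\left(3,3 \right)} R{\left(- \frac{4}{-3},-5 \right)} = \left(-36\right) 3 \left(3 + 2 \left(- \frac{4}{-3}\right)\right) = - 108 \left(3 + 2 \left(\left(-4\right) \left(- \frac{1}{3}\right)\right)\right) = - 108 \left(3 + 2 \cdot \frac{4}{3}\right) = - 108 \left(3 + \frac{8}{3}\right) = \left(-108\right) \frac{17}{3} = -612$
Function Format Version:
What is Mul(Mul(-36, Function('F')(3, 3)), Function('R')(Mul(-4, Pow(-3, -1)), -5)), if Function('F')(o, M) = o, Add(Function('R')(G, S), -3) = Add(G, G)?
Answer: -612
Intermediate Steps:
Function('R')(G, S) = Add(3, Mul(2, G)) (Function('R')(G, S) = Add(3, Add(G, G)) = Add(3, Mul(2, G)))
Mul(Mul(-36, Function('F')(3, 3)), Function('R')(Mul(-4, Pow(-3, -1)), -5)) = Mul(Mul(-36, 3), Add(3, Mul(2, Mul(-4, Pow(-3, -1))))) = Mul(-108, Add(3, Mul(2, Mul(-4, Rational(-1, 3))))) = Mul(-108, Add(3, Mul(2, Rational(4, 3)))) = Mul(-108, Add(3, Rational(8, 3))) = Mul(-108, Rational(17, 3)) = -612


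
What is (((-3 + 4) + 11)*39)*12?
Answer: 5616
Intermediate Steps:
(((-3 + 4) + 11)*39)*12 = ((1 + 11)*39)*12 = (12*39)*12 = 468*12 = 5616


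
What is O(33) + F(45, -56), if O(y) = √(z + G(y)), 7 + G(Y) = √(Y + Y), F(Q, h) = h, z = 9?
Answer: -56 + √(2 + √66) ≈ -52.818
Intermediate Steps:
G(Y) = -7 + √2*√Y (G(Y) = -7 + √(Y + Y) = -7 + √(2*Y) = -7 + √2*√Y)
O(y) = √(2 + √2*√y) (O(y) = √(9 + (-7 + √2*√y)) = √(2 + √2*√y))
O(33) + F(45, -56) = √(2 + √2*√33) - 56 = √(2 + √66) - 56 = -56 + √(2 + √66)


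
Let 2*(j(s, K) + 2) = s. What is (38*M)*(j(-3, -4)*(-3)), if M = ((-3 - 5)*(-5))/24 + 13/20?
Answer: 18487/20 ≈ 924.35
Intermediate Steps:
j(s, K) = -2 + s/2
M = 139/60 (M = -8*(-5)*(1/24) + 13*(1/20) = 40*(1/24) + 13/20 = 5/3 + 13/20 = 139/60 ≈ 2.3167)
(38*M)*(j(-3, -4)*(-3)) = (38*(139/60))*((-2 + (½)*(-3))*(-3)) = 2641*((-2 - 3/2)*(-3))/30 = 2641*(-7/2*(-3))/30 = (2641/30)*(21/2) = 18487/20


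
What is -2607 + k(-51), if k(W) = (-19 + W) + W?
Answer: -2728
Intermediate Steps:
k(W) = -19 + 2*W
-2607 + k(-51) = -2607 + (-19 + 2*(-51)) = -2607 + (-19 - 102) = -2607 - 121 = -2728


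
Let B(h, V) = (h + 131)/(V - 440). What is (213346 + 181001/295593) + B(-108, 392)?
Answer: 1009017976651/4729488 ≈ 2.1335e+5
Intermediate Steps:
B(h, V) = (131 + h)/(-440 + V)
(213346 + 181001/295593) + B(-108, 392) = (213346 + 181001/295593) + (131 - 108)/(-440 + 392) = (213346 + 181001*(1/295593)) + 23/(-48) = (213346 + 181001/295593) - 1/48*23 = 63063765179/295593 - 23/48 = 1009017976651/4729488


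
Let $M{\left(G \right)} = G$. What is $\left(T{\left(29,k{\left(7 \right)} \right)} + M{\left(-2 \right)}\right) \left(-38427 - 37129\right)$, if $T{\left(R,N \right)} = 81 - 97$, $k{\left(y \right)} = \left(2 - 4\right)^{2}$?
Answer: $1360008$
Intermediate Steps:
$k{\left(y \right)} = 4$ ($k{\left(y \right)} = \left(-2\right)^{2} = 4$)
$T{\left(R,N \right)} = -16$
$\left(T{\left(29,k{\left(7 \right)} \right)} + M{\left(-2 \right)}\right) \left(-38427 - 37129\right) = \left(-16 - 2\right) \left(-38427 - 37129\right) = \left(-18\right) \left(-75556\right) = 1360008$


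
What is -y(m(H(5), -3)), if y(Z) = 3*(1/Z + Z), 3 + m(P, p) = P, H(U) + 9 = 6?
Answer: 37/2 ≈ 18.500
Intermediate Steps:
H(U) = -3 (H(U) = -9 + 6 = -3)
m(P, p) = -3 + P
y(Z) = 3*Z + 3/Z (y(Z) = 3*(Z + 1/Z) = 3*Z + 3/Z)
-y(m(H(5), -3)) = -(3*(-3 - 3) + 3/(-3 - 3)) = -(3*(-6) + 3/(-6)) = -(-18 + 3*(-⅙)) = -(-18 - ½) = -1*(-37/2) = 37/2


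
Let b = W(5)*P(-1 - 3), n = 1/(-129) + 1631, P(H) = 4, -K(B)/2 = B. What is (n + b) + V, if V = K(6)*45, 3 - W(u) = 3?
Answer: 140738/129 ≈ 1091.0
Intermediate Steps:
K(B) = -2*B
W(u) = 0 (W(u) = 3 - 1*3 = 3 - 3 = 0)
V = -540 (V = -2*6*45 = -12*45 = -540)
n = 210398/129 (n = -1/129 + 1631 = 210398/129 ≈ 1631.0)
b = 0 (b = 0*4 = 0)
(n + b) + V = (210398/129 + 0) - 540 = 210398/129 - 540 = 140738/129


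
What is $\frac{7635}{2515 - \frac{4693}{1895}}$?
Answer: $\frac{14468325}{4761232} \approx 3.0388$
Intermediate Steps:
$\frac{7635}{2515 - \frac{4693}{1895}} = \frac{7635}{\frac{4761232}{1895}} = 7635 \cdot \frac{1895}{4761232} = \frac{14468325}{4761232}$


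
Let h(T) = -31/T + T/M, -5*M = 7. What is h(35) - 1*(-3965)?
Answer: 137869/35 ≈ 3939.1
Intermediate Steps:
M = -7/5 (M = -⅕*7 = -7/5 ≈ -1.4000)
h(T) = -31/T - 5*T/7 (h(T) = -31/T + T/(-7/5) = -31/T + T*(-5/7) = -31/T - 5*T/7)
h(35) - 1*(-3965) = (-31/35 - 5/7*35) - 1*(-3965) = (-31*1/35 - 25) + 3965 = (-31/35 - 25) + 3965 = -906/35 + 3965 = 137869/35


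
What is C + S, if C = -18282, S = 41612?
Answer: 23330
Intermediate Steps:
C + S = -18282 + 41612 = 23330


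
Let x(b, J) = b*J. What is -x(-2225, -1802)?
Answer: -4009450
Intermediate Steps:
x(b, J) = J*b
-x(-2225, -1802) = -(-1802)*(-2225) = -1*4009450 = -4009450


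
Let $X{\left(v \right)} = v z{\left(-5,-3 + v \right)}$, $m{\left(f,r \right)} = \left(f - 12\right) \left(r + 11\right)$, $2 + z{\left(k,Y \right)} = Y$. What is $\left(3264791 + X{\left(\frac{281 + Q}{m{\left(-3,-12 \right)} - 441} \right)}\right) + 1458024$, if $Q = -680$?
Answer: $\frac{95230764919}{20164} \approx 4.7228 \cdot 10^{6}$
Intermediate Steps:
$z{\left(k,Y \right)} = -2 + Y$
$m{\left(f,r \right)} = \left(-12 + f\right) \left(11 + r\right)$
$X{\left(v \right)} = v \left(-5 + v\right)$ ($X{\left(v \right)} = v \left(-2 + \left(-3 + v\right)\right) = v \left(-5 + v\right)$)
$\left(3264791 + X{\left(\frac{281 + Q}{m{\left(-3,-12 \right)} - 441} \right)}\right) + 1458024 = \left(3264791 + \frac{281 - 680}{\left(-132 - -144 + 11 \left(-3\right) - -36\right) - 441} \left(-5 + \frac{281 - 680}{\left(-132 - -144 + 11 \left(-3\right) - -36\right) - 441}\right)\right) + 1458024 = \left(3264791 + - \frac{399}{\left(-132 + 144 - 33 + 36\right) - 441} \left(-5 - \frac{399}{\left(-132 + 144 - 33 + 36\right) - 441}\right)\right) + 1458024 = \left(3264791 + - \frac{399}{15 - 441} \left(-5 - \frac{399}{15 - 441}\right)\right) + 1458024 = \left(3264791 + - \frac{399}{-426} \left(-5 - \frac{399}{-426}\right)\right) + 1458024 = \left(3264791 + \left(-399\right) \left(- \frac{1}{426}\right) \left(-5 - - \frac{133}{142}\right)\right) + 1458024 = \left(3264791 + \frac{133 \left(-5 + \frac{133}{142}\right)}{142}\right) + 1458024 = \left(3264791 + \frac{133}{142} \left(- \frac{577}{142}\right)\right) + 1458024 = \left(3264791 - \frac{76741}{20164}\right) + 1458024 = \frac{65831168983}{20164} + 1458024 = \frac{95230764919}{20164}$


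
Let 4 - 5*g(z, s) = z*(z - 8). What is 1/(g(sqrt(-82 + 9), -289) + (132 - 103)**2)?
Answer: 10705/9170098 - 10*I*sqrt(73)/4585049 ≈ 0.0011674 - 1.8634e-5*I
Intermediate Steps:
g(z, s) = 4/5 - z*(-8 + z)/5 (g(z, s) = 4/5 - z*(z - 8)/5 = 4/5 - z*(-8 + z)/5)
1/(g(sqrt(-82 + 9), -289) + (132 - 103)**2) = 1/((4/5 - (sqrt(-82 + 9))**2/5 + 8*sqrt(-82 + 9)/5) + (132 - 103)**2) = 1/((4/5 - (sqrt(-73))**2/5 + 8*sqrt(-73)/5) + 29**2) = 1/((4/5 - (I*sqrt(73))**2/5 + 8*(I*sqrt(73))/5) + 841) = 1/((4/5 - 1/5*(-73) + 8*I*sqrt(73)/5) + 841) = 1/((4/5 + 73/5 + 8*I*sqrt(73)/5) + 841) = 1/((77/5 + 8*I*sqrt(73)/5) + 841) = 1/(4282/5 + 8*I*sqrt(73)/5)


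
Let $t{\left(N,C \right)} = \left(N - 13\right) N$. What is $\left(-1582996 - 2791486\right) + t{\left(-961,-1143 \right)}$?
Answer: $-3438468$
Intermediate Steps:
$t{\left(N,C \right)} = N \left(-13 + N\right)$ ($t{\left(N,C \right)} = \left(-13 + N\right) N = N \left(-13 + N\right)$)
$\left(-1582996 - 2791486\right) + t{\left(-961,-1143 \right)} = \left(-1582996 - 2791486\right) - 961 \left(-13 - 961\right) = -4374482 - -936014 = -4374482 + 936014 = -3438468$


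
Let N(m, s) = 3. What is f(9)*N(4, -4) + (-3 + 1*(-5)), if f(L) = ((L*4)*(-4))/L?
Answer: -56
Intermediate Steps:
f(L) = -16 (f(L) = ((4*L)*(-4))/L = (-16*L)/L = -16)
f(9)*N(4, -4) + (-3 + 1*(-5)) = -16*3 + (-3 + 1*(-5)) = -48 + (-3 - 5) = -48 - 8 = -56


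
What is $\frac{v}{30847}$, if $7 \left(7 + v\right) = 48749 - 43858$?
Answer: $\frac{4842}{215929} \approx 0.022424$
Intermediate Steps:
$v = \frac{4842}{7}$ ($v = -7 + \frac{48749 - 43858}{7} = -7 + \frac{1}{7} \cdot 4891 = -7 + \frac{4891}{7} = \frac{4842}{7} \approx 691.71$)
$\frac{v}{30847} = \frac{4842}{7 \cdot 30847} = \frac{4842}{7} \cdot \frac{1}{30847} = \frac{4842}{215929}$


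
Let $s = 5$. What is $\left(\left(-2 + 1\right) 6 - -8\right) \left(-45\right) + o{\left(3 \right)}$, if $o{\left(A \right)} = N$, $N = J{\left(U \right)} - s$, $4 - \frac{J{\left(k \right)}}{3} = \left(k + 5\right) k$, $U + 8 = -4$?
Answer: $-335$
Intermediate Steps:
$U = -12$ ($U = -8 - 4 = -12$)
$J{\left(k \right)} = 12 - 3 k \left(5 + k\right)$ ($J{\left(k \right)} = 12 - 3 \left(k + 5\right) k = 12 - 3 \left(5 + k\right) k = 12 - 3 k \left(5 + k\right)$)
$N = -245$ ($N = \left(12 - -180 - 3 \left(-12\right)^{2}\right) - 5 = \left(12 + 180 - 432\right) - 5 = -240 - 5 = -245$)
$o{\left(A \right)} = -245$
$\left(\left(-2 + 1\right) 6 - -8\right) \left(-45\right) + o{\left(3 \right)} = \left(\left(-2 + 1\right) 6 - -8\right) \left(-45\right) - 245 = \left(\left(-1\right) 6 + 8\right) \left(-45\right) - 245 = \left(-6 + 8\right) \left(-45\right) - 245 = 2 \left(-45\right) - 245 = -90 - 245 = -335$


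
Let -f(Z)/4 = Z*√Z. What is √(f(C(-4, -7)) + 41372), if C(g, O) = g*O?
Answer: 2*√(10343 - 56*√7) ≈ 201.94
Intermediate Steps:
C(g, O) = O*g
f(Z) = -4*Z^(3/2) (f(Z) = -4*Z*√Z = -4*Z^(3/2))
√(f(C(-4, -7)) + 41372) = √(-4*56*√7 + 41372) = √(-224*√7 + 41372) = √(41372 - 224*√7)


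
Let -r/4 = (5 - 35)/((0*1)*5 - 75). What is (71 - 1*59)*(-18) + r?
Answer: -1088/5 ≈ -217.60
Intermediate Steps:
r = -8/5 (r = -4*(5 - 35)/((0*1)*5 - 75) = -(-120)/(0*5 - 75) = -(-120)/(0 - 75) = -(-120)/(-75) = -(-120)*(-1)/75 = -4*⅖ = -8/5 ≈ -1.6000)
(71 - 1*59)*(-18) + r = (71 - 1*59)*(-18) - 8/5 = (71 - 59)*(-18) - 8/5 = 12*(-18) - 8/5 = -216 - 8/5 = -1088/5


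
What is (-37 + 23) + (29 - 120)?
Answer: -105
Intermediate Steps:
(-37 + 23) + (29 - 120) = -14 - 91 = -105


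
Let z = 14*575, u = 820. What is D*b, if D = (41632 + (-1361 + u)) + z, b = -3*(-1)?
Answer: 147423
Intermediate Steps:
z = 8050
b = 3
D = 49141 (D = (41632 + (-1361 + 820)) + 8050 = (41632 - 541) + 8050 = 41091 + 8050 = 49141)
D*b = 49141*3 = 147423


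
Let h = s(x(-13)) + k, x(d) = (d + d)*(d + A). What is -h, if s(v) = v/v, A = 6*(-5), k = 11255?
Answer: -11256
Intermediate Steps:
A = -30
x(d) = 2*d*(-30 + d) (x(d) = (d + d)*(d - 30) = (2*d)*(-30 + d) = 2*d*(-30 + d))
s(v) = 1
h = 11256 (h = 1 + 11255 = 11256)
-h = -1*11256 = -11256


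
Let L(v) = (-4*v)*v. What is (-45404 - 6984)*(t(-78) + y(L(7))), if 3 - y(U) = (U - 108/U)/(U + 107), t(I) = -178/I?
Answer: -3928074692/24297 ≈ -1.6167e+5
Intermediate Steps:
L(v) = -4*v²
y(U) = 3 - (U - 108/U)/(107 + U) (y(U) = 3 - (U - 108/U)/(U + 107) = 3 - (U - 108/U)/(107 + U))
(-45404 - 6984)*(t(-78) + y(L(7))) = (-45404 - 6984)*(-178/(-78) + (108 + 2*(-4*7²)² + 321*(-4*7²))/(((-4*7²))*(107 - 4*7²))) = -52388*(-178*(-1/78) + (108 + 2*(-4*49)² + 321*(-4*49))/(((-4*49))*(107 - 4*49))) = -52388*(89/39 + (108 + 2*(-196)² + 321*(-196))/((-196)*(107 - 196))) = -52388*(89/39 - 1/196*(108 + 2*38416 - 62916)/(-89)) = -52388*(89/39 - 1/196*(-1/89)*(108 + 76832 - 62916)) = -52388*(89/39 - 1/196*(-1/89)*14024) = -52388*(89/39 + 3506/4361) = -52388*524863/170079 = -3928074692/24297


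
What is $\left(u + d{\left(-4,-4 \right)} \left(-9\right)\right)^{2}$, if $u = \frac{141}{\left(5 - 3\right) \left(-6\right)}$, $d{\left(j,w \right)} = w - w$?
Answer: $\frac{2209}{16} \approx 138.06$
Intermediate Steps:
$d{\left(j,w \right)} = 0$
$u = - \frac{47}{4}$ ($u = \frac{141}{2 \left(-6\right)} = \frac{141}{-12} = 141 \left(- \frac{1}{12}\right) = - \frac{47}{4} \approx -11.75$)
$\left(u + d{\left(-4,-4 \right)} \left(-9\right)\right)^{2} = \left(- \frac{47}{4} + 0 \left(-9\right)\right)^{2} = \left(- \frac{47}{4} + 0\right)^{2} = \left(- \frac{47}{4}\right)^{2} = \frac{2209}{16}$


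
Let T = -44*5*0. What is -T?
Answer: 0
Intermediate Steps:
T = 0 (T = -220*0 = 0)
-T = -1*0 = 0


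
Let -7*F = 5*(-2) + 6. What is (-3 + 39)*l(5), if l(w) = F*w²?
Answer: 3600/7 ≈ 514.29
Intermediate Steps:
F = 4/7 (F = -(5*(-2) + 6)/7 = -(-10 + 6)/7 = -⅐*(-4) = 4/7 ≈ 0.57143)
l(w) = 4*w²/7
(-3 + 39)*l(5) = (-3 + 39)*((4/7)*5²) = 36*((4/7)*25) = 36*(100/7) = 3600/7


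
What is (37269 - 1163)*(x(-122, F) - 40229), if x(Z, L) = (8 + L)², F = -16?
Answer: -1450197490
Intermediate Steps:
(37269 - 1163)*(x(-122, F) - 40229) = (37269 - 1163)*((8 - 16)² - 40229) = 36106*((-8)² - 40229) = 36106*(64 - 40229) = 36106*(-40165) = -1450197490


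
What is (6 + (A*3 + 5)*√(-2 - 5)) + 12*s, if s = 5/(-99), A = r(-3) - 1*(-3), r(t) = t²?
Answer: 178/33 + 41*I*√7 ≈ 5.3939 + 108.48*I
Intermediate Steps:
A = 12 (A = (-3)² - 1*(-3) = 9 + 3 = 12)
s = -5/99 (s = 5*(-1/99) = -5/99 ≈ -0.050505)
(6 + (A*3 + 5)*√(-2 - 5)) + 12*s = (6 + (12*3 + 5)*√(-2 - 5)) + 12*(-5/99) = (6 + (36 + 5)*√(-7)) - 20/33 = (6 + 41*(I*√7)) - 20/33 = (6 + 41*I*√7) - 20/33 = 178/33 + 41*I*√7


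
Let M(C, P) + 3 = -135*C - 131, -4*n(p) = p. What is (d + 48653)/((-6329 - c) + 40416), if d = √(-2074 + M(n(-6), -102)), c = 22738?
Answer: 48653/11349 + I*√9642/22698 ≈ 4.287 + 0.0043261*I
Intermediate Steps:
n(p) = -p/4
M(C, P) = -134 - 135*C (M(C, P) = -3 + (-135*C - 131) = -3 + (-131 - 135*C) = -134 - 135*C)
d = I*√9642/2 (d = √(-2074 + (-134 - (-135)*(-6)/4)) = √(-2074 + (-134 - 135*3/2)) = √(-2074 + (-134 - 405/2)) = √(-2074 - 673/2) = √(-4821/2) = I*√9642/2 ≈ 49.097*I)
(d + 48653)/((-6329 - c) + 40416) = (I*√9642/2 + 48653)/((-6329 - 1*22738) + 40416) = (48653 + I*√9642/2)/((-6329 - 22738) + 40416) = (48653 + I*√9642/2)/(-29067 + 40416) = (48653 + I*√9642/2)/11349 = (48653 + I*√9642/2)*(1/11349) = 48653/11349 + I*√9642/22698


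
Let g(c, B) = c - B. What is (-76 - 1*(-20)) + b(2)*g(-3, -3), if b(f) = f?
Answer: -56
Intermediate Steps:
(-76 - 1*(-20)) + b(2)*g(-3, -3) = (-76 - 1*(-20)) + 2*(-3 - 1*(-3)) = (-76 + 20) + 2*(-3 + 3) = -56 + 2*0 = -56 + 0 = -56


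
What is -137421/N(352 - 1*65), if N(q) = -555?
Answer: 45807/185 ≈ 247.61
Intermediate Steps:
-137421/N(352 - 1*65) = -137421/(-555) = -137421*(-1/555) = 45807/185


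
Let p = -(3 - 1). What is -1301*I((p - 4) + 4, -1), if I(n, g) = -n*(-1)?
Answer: 2602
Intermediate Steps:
p = -2 (p = -1*2 = -2)
I(n, g) = n
-1301*I((p - 4) + 4, -1) = -1301*((-2 - 4) + 4) = -1301*(-6 + 4) = -1301*(-2) = 2602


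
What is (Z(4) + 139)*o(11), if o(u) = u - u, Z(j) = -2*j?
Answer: 0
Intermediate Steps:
o(u) = 0
(Z(4) + 139)*o(11) = (-2*4 + 139)*0 = (-8 + 139)*0 = 131*0 = 0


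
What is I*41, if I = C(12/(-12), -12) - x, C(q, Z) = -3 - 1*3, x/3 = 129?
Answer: -16113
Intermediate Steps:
x = 387 (x = 3*129 = 387)
C(q, Z) = -6 (C(q, Z) = -3 - 3 = -6)
I = -393 (I = -6 - 1*387 = -6 - 387 = -393)
I*41 = -393*41 = -16113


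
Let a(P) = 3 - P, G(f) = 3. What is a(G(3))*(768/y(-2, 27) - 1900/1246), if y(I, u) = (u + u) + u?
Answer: 0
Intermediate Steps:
y(I, u) = 3*u (y(I, u) = 2*u + u = 3*u)
a(G(3))*(768/y(-2, 27) - 1900/1246) = (3 - 1*3)*(768/((3*27)) - 1900/1246) = (3 - 3)*(768/81 - 1900*1/1246) = 0*(768*(1/81) - 950/623) = 0*(256/27 - 950/623) = 0*(133838/16821) = 0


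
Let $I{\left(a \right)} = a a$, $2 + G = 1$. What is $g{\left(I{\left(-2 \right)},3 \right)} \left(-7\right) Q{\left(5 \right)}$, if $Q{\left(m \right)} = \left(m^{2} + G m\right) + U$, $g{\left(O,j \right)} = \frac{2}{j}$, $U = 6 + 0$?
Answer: $- \frac{364}{3} \approx -121.33$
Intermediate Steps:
$G = -1$ ($G = -2 + 1 = -1$)
$I{\left(a \right)} = a^{2}$
$U = 6$
$Q{\left(m \right)} = 6 + m^{2} - m$ ($Q{\left(m \right)} = \left(m^{2} - m\right) + 6 = 6 + m^{2} - m$)
$g{\left(I{\left(-2 \right)},3 \right)} \left(-7\right) Q{\left(5 \right)} = \frac{2}{3} \left(-7\right) \left(6 + 5^{2} - 5\right) = 2 \cdot \frac{1}{3} \left(-7\right) \left(6 + 25 - 5\right) = \frac{2}{3} \left(-7\right) 26 = \left(- \frac{14}{3}\right) 26 = - \frac{364}{3}$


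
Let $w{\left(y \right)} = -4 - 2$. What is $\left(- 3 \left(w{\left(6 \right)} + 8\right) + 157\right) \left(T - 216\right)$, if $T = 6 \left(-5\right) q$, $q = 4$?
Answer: $-50736$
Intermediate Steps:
$w{\left(y \right)} = -6$
$T = -120$ ($T = 6 \left(-5\right) 4 = \left(-30\right) 4 = -120$)
$\left(- 3 \left(w{\left(6 \right)} + 8\right) + 157\right) \left(T - 216\right) = \left(- 3 \left(-6 + 8\right) + 157\right) \left(-120 - 216\right) = \left(\left(-3\right) 2 + 157\right) \left(-336\right) = \left(-6 + 157\right) \left(-336\right) = 151 \left(-336\right) = -50736$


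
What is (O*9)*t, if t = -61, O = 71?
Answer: -38979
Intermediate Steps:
(O*9)*t = (71*9)*(-61) = 639*(-61) = -38979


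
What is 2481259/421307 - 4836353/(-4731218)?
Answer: 13776966616833/1993295261926 ≈ 6.9117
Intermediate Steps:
2481259/421307 - 4836353/(-4731218) = 2481259*(1/421307) - 4836353*(-1/4731218) = 2481259/421307 + 4836353/4731218 = 13776966616833/1993295261926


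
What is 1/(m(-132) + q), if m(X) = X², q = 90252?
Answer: 1/107676 ≈ 9.2871e-6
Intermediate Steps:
1/(m(-132) + q) = 1/((-132)² + 90252) = 1/(17424 + 90252) = 1/107676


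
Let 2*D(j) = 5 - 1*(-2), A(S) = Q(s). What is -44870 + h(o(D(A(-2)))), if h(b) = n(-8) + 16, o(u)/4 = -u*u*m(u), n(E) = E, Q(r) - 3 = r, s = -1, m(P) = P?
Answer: -44862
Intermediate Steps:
Q(r) = 3 + r
A(S) = 2 (A(S) = 3 - 1 = 2)
D(j) = 7/2 (D(j) = (5 - 1*(-2))/2 = (5 + 2)/2 = (1/2)*7 = 7/2)
o(u) = -4*u**3 (o(u) = 4*(-u*u*u) = 4*(-u**2*u) = 4*(-u**3) = -4*u**3)
h(b) = 8 (h(b) = -8 + 16 = 8)
-44870 + h(o(D(A(-2)))) = -44870 + 8 = -44862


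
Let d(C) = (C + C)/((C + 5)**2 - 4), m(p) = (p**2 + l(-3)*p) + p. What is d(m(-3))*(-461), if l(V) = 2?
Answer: 0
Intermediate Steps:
m(p) = p**2 + 3*p (m(p) = (p**2 + 2*p) + p = p**2 + 3*p)
d(C) = 2*C/(-4 + (5 + C)**2) (d(C) = (2*C)/((5 + C)**2 - 4) = (2*C)/(-4 + (5 + C)**2) = 2*C/(-4 + (5 + C)**2))
d(m(-3))*(-461) = (2*(-3*(3 - 3))/(-4 + (5 - 3*(3 - 3))**2))*(-461) = (2*(-3*0)/(-4 + (5 - 3*0)**2))*(-461) = (2*0/(-4 + (5 + 0)**2))*(-461) = (2*0/(-4 + 5**2))*(-461) = (2*0/(-4 + 25))*(-461) = (2*0/21)*(-461) = (2*0*(1/21))*(-461) = 0*(-461) = 0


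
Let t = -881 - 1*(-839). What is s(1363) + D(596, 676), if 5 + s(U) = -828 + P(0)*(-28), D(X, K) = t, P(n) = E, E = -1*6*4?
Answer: -203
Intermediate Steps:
t = -42 (t = -881 + 839 = -42)
E = -24 (E = -6*4 = -24)
P(n) = -24
D(X, K) = -42
s(U) = -161 (s(U) = -5 + (-828 - 24*(-28)) = -5 + (-828 + 672) = -5 - 156 = -161)
s(1363) + D(596, 676) = -161 - 42 = -203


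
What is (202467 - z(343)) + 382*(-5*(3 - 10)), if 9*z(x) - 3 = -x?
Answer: 1942873/9 ≈ 2.1587e+5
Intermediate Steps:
z(x) = 1/3 - x/9 (z(x) = 1/3 + (-x)/9 = 1/3 - x/9)
(202467 - z(343)) + 382*(-5*(3 - 10)) = (202467 - (1/3 - 1/9*343)) + 382*(-5*(3 - 10)) = (202467 - (1/3 - 343/9)) + 382*(-5*(-7)) = (202467 - 1*(-340/9)) + 382*35 = (202467 + 340/9) + 13370 = 1822543/9 + 13370 = 1942873/9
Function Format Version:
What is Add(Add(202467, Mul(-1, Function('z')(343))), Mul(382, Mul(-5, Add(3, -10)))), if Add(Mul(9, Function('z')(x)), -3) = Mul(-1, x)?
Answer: Rational(1942873, 9) ≈ 2.1587e+5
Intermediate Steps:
Function('z')(x) = Add(Rational(1, 3), Mul(Rational(-1, 9), x)) (Function('z')(x) = Add(Rational(1, 3), Mul(Rational(1, 9), Mul(-1, x))) = Add(Rational(1, 3), Mul(Rational(-1, 9), x)))
Add(Add(202467, Mul(-1, Function('z')(343))), Mul(382, Mul(-5, Add(3, -10)))) = Add(Add(202467, Mul(-1, Add(Rational(1, 3), Mul(Rational(-1, 9), 343)))), Mul(382, Mul(-5, Add(3, -10)))) = Add(Add(202467, Mul(-1, Add(Rational(1, 3), Rational(-343, 9)))), Mul(382, Mul(-5, -7))) = Add(Add(202467, Mul(-1, Rational(-340, 9))), Mul(382, 35)) = Add(Add(202467, Rational(340, 9)), 13370) = Add(Rational(1822543, 9), 13370) = Rational(1942873, 9)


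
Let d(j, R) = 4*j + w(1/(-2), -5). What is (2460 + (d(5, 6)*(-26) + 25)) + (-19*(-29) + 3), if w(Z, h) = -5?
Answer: 2649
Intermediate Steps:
d(j, R) = -5 + 4*j (d(j, R) = 4*j - 5 = -5 + 4*j)
(2460 + (d(5, 6)*(-26) + 25)) + (-19*(-29) + 3) = (2460 + ((-5 + 4*5)*(-26) + 25)) + (-19*(-29) + 3) = (2460 + ((-5 + 20)*(-26) + 25)) + (551 + 3) = (2460 + (15*(-26) + 25)) + 554 = (2460 + (-390 + 25)) + 554 = (2460 - 365) + 554 = 2095 + 554 = 2649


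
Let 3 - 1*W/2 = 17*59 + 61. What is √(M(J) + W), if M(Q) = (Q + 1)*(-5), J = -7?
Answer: 2*I*√523 ≈ 45.738*I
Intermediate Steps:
M(Q) = -5 - 5*Q (M(Q) = (1 + Q)*(-5) = -5 - 5*Q)
W = -2122 (W = 6 - 2*(17*59 + 61) = 6 - 2*(1003 + 61) = 6 - 2*1064 = 6 - 2128 = -2122)
√(M(J) + W) = √((-5 - 5*(-7)) - 2122) = √((-5 + 35) - 2122) = √(30 - 2122) = √(-2092) = 2*I*√523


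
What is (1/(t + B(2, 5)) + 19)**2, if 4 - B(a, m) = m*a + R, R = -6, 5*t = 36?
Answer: 474721/1296 ≈ 366.30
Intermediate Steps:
t = 36/5 (t = (1/5)*36 = 36/5 ≈ 7.2000)
B(a, m) = 10 - a*m (B(a, m) = 4 - (m*a - 6) = 4 - (a*m - 6) = 4 - (-6 + a*m) = 4 + (6 - a*m) = 10 - a*m)
(1/(t + B(2, 5)) + 19)**2 = (1/(36/5 + (10 - 1*2*5)) + 19)**2 = (1/(36/5 + (10 - 10)) + 19)**2 = (1/(36/5 + 0) + 19)**2 = (1/(36/5) + 19)**2 = (5/36 + 19)**2 = (689/36)**2 = 474721/1296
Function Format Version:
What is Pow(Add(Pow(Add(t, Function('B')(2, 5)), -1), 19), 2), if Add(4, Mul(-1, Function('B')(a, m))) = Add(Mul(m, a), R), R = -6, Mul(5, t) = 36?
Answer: Rational(474721, 1296) ≈ 366.30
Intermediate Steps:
t = Rational(36, 5) (t = Mul(Rational(1, 5), 36) = Rational(36, 5) ≈ 7.2000)
Function('B')(a, m) = Add(10, Mul(-1, a, m)) (Function('B')(a, m) = Add(4, Mul(-1, Add(Mul(m, a), -6))) = Add(4, Mul(-1, Add(Mul(a, m), -6))) = Add(4, Mul(-1, Add(-6, Mul(a, m)))) = Add(4, Add(6, Mul(-1, a, m))) = Add(10, Mul(-1, a, m)))
Pow(Add(Pow(Add(t, Function('B')(2, 5)), -1), 19), 2) = Pow(Add(Pow(Add(Rational(36, 5), Add(10, Mul(-1, 2, 5))), -1), 19), 2) = Pow(Add(Pow(Add(Rational(36, 5), Add(10, -10)), -1), 19), 2) = Pow(Add(Pow(Add(Rational(36, 5), 0), -1), 19), 2) = Pow(Add(Pow(Rational(36, 5), -1), 19), 2) = Pow(Add(Rational(5, 36), 19), 2) = Pow(Rational(689, 36), 2) = Rational(474721, 1296)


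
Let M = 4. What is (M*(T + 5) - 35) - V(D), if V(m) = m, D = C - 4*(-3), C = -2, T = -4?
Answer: -41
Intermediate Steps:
D = 10 (D = -2 - 4*(-3) = -2 + 12 = 10)
(M*(T + 5) - 35) - V(D) = (4*(-4 + 5) - 35) - 1*10 = (4*1 - 35) - 10 = (4 - 35) - 10 = -31 - 10 = -41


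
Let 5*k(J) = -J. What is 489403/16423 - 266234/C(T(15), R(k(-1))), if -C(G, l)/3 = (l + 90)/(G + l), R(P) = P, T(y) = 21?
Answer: 42193856941/2020029 ≈ 20888.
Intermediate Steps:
k(J) = -J/5 (k(J) = (-J)/5 = -J/5)
C(G, l) = -3*(90 + l)/(G + l) (C(G, l) = -3*(l + 90)/(G + l) = -3*(90 + l)/(G + l))
489403/16423 - 266234/C(T(15), R(k(-1))) = 489403/16423 - 266234*(21 - ⅕*(-1))/(3*(-90 - (-1)*(-1)/5)) = 489403*(1/16423) - 266234*(21 + ⅕)/(3*(-90 - 1*⅕)) = 489403/16423 - 266234*106/(15*(-90 - ⅕)) = 489403/16423 - 266234/(3*(5/106)*(-451/5)) = 489403/16423 - 266234/(-1353/106) = 489403/16423 - 266234*(-106/1353) = 489403/16423 + 28220804/1353 = 42193856941/2020029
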